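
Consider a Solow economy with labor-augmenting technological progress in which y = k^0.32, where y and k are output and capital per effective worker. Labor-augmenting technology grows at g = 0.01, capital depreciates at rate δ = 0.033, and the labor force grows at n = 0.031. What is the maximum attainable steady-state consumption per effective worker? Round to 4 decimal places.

Break-even investment rate: n + g + δ = 0.031 + 0.01 + 0.033 = 0.074.
Setting f'(k) = n+g+δ gives 0.32·k^(0.32−1) = 0.074, hence k_gold = (0.32/0.074)^(1/0.68) ≈ 8.6134.
y_gold = 8.6134^0.32 ≈ 1.9918.
c_gold = y_gold − (n+g+δ)·k_gold = 1.9918 − 0.074·8.6134 ≈ 1.3545.

c_gold ≈ 1.3545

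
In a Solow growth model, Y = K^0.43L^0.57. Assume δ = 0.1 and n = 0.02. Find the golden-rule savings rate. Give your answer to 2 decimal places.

The effective depreciation rate is n + δ = 0.02 + 0.1 = 0.12.
At the golden rule MPK = n+δ, and in any Cobb-Douglas steady state s = (n+δ)·k/y = MPK·k/y = capital's share 0.43.

s_gold = 0.43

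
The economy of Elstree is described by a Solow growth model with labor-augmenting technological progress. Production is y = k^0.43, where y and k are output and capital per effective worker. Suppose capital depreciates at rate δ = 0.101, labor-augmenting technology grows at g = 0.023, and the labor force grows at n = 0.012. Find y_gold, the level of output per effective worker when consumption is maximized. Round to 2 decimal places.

y_gold ≈ 2.38

Break-even investment rate: n + g + δ = 0.012 + 0.023 + 0.101 = 0.136.
Maximizing c = f(k) − (n+g+δ)·k gives f'(k) = n+g+δ, i.e. 0.43·k^(0.43−1) = 0.136, so k_gold = (0.43/0.136)^(1/0.57) ≈ 7.5348.
Output: y_gold = k_gold^0.43 = 7.5348^0.43 ≈ 2.3831.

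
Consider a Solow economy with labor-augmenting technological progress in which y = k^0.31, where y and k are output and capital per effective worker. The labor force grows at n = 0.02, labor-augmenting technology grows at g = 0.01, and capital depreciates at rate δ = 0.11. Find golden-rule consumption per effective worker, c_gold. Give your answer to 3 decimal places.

n + g + δ = 0.02 + 0.01 + 0.11 = 0.14.
Setting f'(k) = n+g+δ gives 0.31·k^(0.31−1) = 0.14, hence k_gold = (0.31/0.14)^(1/0.69) ≈ 3.1647.
y_gold = 3.1647^0.31 ≈ 1.4292.
c_gold = y_gold − (n+g+δ)·k_gold = 1.4292 − 0.14·3.1647 ≈ 0.9862.

c_gold ≈ 0.986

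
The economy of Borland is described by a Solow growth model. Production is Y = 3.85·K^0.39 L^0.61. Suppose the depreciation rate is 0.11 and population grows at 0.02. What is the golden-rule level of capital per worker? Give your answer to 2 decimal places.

The effective depreciation rate is n + δ = 0.02 + 0.11 = 0.13.
Golden rule sets MPK = n+δ: 0.39·3.85·k^(0.39−1) = 0.13, so k_gold = (0.39·3.85/0.13)^(1/0.61) ≈ 55.1998.

k_gold ≈ 55.20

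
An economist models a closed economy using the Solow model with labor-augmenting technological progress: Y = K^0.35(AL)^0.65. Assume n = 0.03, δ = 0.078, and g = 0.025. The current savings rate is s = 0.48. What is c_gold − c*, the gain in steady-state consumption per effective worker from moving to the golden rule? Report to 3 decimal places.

The effective depreciation rate is n + g + δ = 0.03 + 0.025 + 0.078 = 0.133.
Current steady state (s = 0.48): k* = (0.48/0.133)^(1/0.65) ≈ 7.2031, y* = 7.2031^0.35 ≈ 1.9959, c* = (1−0.48)·1.9959 ≈ 1.0379.
At the golden rule the marginal product of capital equals n+g+δ: 0.35·k^(0.35−1) = 0.133. Solving, k_gold = (0.35/0.133)^(1/0.65) ≈ 4.4308.
y_gold = 4.4308^0.35 ≈ 1.6837, c_gold = y_gold − 0.133·k_gold ≈ 1.0944.
Gain: Δc = 1.0944 − 1.0379 ≈ 0.0566.

Δc ≈ 0.057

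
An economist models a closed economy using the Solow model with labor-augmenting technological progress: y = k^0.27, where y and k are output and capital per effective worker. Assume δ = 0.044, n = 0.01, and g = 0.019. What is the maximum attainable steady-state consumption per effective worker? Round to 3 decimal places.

The effective depreciation rate is n + g + δ = 0.01 + 0.019 + 0.044 = 0.073.
Golden rule sets MPK = n+g+δ: 0.27·k^(0.27−1) = 0.073, so k_gold = (0.27/0.073)^(1/0.73) ≈ 5.9998.
y_gold = 5.9998^0.27 ≈ 1.6222.
c_gold = y_gold − (n+g+δ)·k_gold = 1.6222 − 0.073·5.9998 ≈ 1.1842.

c_gold ≈ 1.184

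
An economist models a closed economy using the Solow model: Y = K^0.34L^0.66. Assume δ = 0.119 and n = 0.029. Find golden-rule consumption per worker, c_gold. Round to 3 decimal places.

The effective depreciation rate is n + δ = 0.029 + 0.119 = 0.148.
Maximizing c = f(k) − (n+δ)·k gives f'(k) = n+δ, i.e. 0.34·k^(0.34−1) = 0.148, so k_gold = (0.34/0.148)^(1/0.66) ≈ 3.5261.
y_gold = 3.5261^0.34 ≈ 1.5349.
c_gold = y_gold − (n+δ)·k_gold = 1.5349 − 0.148·3.5261 ≈ 1.0130.

c_gold ≈ 1.013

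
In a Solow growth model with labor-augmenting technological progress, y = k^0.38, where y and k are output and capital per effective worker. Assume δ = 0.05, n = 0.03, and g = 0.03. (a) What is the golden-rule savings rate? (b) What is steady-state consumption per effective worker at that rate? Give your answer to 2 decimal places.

(a) s_gold = 0.38; (b) c_gold ≈ 1.33

The effective depreciation rate is n + g + δ = 0.03 + 0.03 + 0.05 = 0.11.
For Cobb-Douglas, s_gold equals capital's share: s_gold = 0.38.
Setting f'(k) = n+g+δ gives 0.38·k^(0.38−1) = 0.11, hence k_gold = (0.38/0.11)^(1/0.62) ≈ 7.3854.
y_gold = 7.3854^0.38 ≈ 2.1379; c_gold = (1−0.38)·y_gold ≈ 1.3255.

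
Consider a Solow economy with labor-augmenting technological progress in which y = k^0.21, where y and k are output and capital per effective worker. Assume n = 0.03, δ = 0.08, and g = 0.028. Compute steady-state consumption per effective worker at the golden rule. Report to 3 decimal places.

Break-even investment rate: n + g + δ = 0.03 + 0.028 + 0.08 = 0.138.
At the golden rule the marginal product of capital equals n+g+δ: 0.21·k^(0.21−1) = 0.138. Solving, k_gold = (0.21/0.138)^(1/0.79) ≈ 1.7014.
y_gold = 1.7014^0.21 ≈ 1.1181.
c_gold = y_gold − (n+g+δ)·k_gold = 1.1181 − 0.138·1.7014 ≈ 0.8833.

c_gold ≈ 0.883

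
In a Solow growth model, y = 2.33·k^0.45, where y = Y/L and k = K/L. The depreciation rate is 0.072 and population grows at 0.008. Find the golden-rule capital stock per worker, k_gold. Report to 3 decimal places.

k_gold ≈ 107.592

n + δ = 0.008 + 0.072 = 0.08.
Setting f'(k) = n+δ gives 0.45·2.33·k^(0.45−1) = 0.08, hence k_gold = (0.45·2.33/0.08)^(1/0.55) ≈ 107.5918.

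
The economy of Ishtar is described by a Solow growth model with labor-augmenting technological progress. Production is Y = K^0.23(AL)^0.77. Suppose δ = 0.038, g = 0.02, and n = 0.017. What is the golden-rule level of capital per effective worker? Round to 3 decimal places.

Break-even investment rate: n + g + δ = 0.017 + 0.02 + 0.038 = 0.075.
Maximizing c = f(k) − (n+g+δ)·k gives f'(k) = n+g+δ, i.e. 0.23·k^(0.23−1) = 0.075, so k_gold = (0.23/0.075)^(1/0.77) ≈ 4.2858.

k_gold ≈ 4.286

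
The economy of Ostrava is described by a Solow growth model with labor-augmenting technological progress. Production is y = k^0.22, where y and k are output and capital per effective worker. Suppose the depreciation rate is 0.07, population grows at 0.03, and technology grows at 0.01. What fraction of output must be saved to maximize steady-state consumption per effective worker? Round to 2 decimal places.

The effective depreciation rate is n + g + δ = 0.03 + 0.01 + 0.07 = 0.11.
At the golden rule MPK = n+g+δ, and in any Cobb-Douglas steady state s = (n+g+δ)·k/y = MPK·k/y = capital's share 0.22.

s_gold = 0.22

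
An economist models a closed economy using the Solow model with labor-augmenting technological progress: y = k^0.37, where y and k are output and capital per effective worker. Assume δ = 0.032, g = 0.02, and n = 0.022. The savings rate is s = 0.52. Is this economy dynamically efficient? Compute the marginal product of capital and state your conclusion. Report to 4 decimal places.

The effective depreciation rate is n + g + δ = 0.022 + 0.02 + 0.032 = 0.074.
Steady-state k*: s·k^0.37 = 0.074·k gives k* = (0.52/0.074)^(1/0.63) ≈ 22.0842.
MPK = 0.37·22.0842^(-0.63) ≈ 0.0527.
MPK < n+g+δ = 0.074, so the economy is dynamically inefficient (over-saving).

dynamically inefficient; MPK ≈ 0.0527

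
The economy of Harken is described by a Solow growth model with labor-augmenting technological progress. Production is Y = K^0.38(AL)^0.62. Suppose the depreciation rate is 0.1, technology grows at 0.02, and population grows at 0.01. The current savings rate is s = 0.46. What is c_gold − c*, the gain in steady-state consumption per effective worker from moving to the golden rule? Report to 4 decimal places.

n + g + δ = 0.01 + 0.02 + 0.1 = 0.13.
Current steady state (s = 0.46): k* = (0.46/0.13)^(1/0.62) ≈ 7.6769, y* = 7.6769^0.38 ≈ 2.1696, c* = (1−0.46)·2.1696 ≈ 1.1716.
Golden rule sets MPK = n+g+δ: 0.38·k^(0.38−1) = 0.13, so k_gold = (0.38/0.13)^(1/0.62) ≈ 5.6410.
y_gold = 5.6410^0.38 ≈ 1.9298, c_gold = y_gold − 0.13·k_gold ≈ 1.1965.
Gain: Δc = 1.1965 − 1.1716 ≈ 0.0249.

Δc ≈ 0.0249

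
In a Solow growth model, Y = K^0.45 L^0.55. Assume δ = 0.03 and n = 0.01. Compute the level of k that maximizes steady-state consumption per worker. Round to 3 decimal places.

k_gold ≈ 81.505

Capital per worker breaks even when investment replaces (n + δ)·k; here n + δ = 0.04.
Setting f'(k) = n+δ gives 0.45·k^(0.45−1) = 0.04, hence k_gold = (0.45/0.04)^(1/0.55) ≈ 81.5054.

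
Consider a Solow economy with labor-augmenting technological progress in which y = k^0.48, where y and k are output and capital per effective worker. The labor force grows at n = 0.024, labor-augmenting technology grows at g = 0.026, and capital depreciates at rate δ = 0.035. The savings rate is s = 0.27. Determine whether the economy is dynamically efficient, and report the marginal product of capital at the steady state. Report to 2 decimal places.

Capital per effective worker breaks even when investment replaces (n + g + δ)·k; here n + g + δ = 0.085.
Steady-state k*: s·k^0.48 = 0.085·k gives k* = (0.27/0.085)^(1/0.52) ≈ 9.2316.
MPK = 0.48·9.2316^(-0.52) ≈ 0.1511.
MPK > n+g+δ = 0.085, so the economy is dynamically efficient (under-saving).

dynamically efficient; MPK ≈ 0.15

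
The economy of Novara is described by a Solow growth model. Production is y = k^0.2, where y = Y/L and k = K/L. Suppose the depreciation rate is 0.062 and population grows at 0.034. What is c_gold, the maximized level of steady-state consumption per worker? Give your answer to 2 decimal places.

c_gold ≈ 0.96

Capital per worker breaks even when investment replaces (n + δ)·k; here n + δ = 0.096.
Golden rule sets MPK = n+δ: 0.2·k^(0.2−1) = 0.096, so k_gold = (0.2/0.096)^(1/0.8) ≈ 2.5029.
y_gold = 2.5029^0.2 ≈ 1.2014.
c_gold = y_gold − (n+δ)·k_gold = 1.2014 − 0.096·2.5029 ≈ 0.9611.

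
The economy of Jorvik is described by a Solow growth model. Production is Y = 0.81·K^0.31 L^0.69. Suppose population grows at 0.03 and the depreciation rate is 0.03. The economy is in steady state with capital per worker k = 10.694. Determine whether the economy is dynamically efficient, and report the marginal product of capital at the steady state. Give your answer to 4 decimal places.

Capital per worker breaks even when investment replaces (n + δ)·k; here n + δ = 0.06.
MPK = 0.31·0.81·k^(0.31−1) = 0.31·0.81·10.694^(-0.69) ≈ 0.0489.
MPK < 0.06, so the economy is dynamically inefficient (over-saving).

dynamically inefficient; MPK ≈ 0.0489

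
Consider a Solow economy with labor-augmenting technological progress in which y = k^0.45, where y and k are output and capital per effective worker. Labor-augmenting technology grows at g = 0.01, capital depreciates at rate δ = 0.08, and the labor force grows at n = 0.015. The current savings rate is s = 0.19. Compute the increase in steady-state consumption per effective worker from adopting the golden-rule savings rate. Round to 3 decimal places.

Δc ≈ 0.493

Capital per effective worker breaks even when investment replaces (n + g + δ)·k; here n + g + δ = 0.105.
Current steady state (s = 0.19): k* = (0.19/0.105)^(1/0.55) ≈ 2.9397, y* = 2.9397^0.45 ≈ 1.6246, c* = (1−0.19)·1.6246 ≈ 1.3159.
Setting f'(k) = n+g+δ gives 0.45·k^(0.45−1) = 0.105, hence k_gold = (0.45/0.105)^(1/0.55) ≈ 14.0972.
y_gold = 14.0972^0.45 ≈ 3.2893, c_gold = y_gold − 0.105·k_gold ≈ 1.8091.
Gain: Δc = 1.8091 − 1.3159 ≈ 0.4933.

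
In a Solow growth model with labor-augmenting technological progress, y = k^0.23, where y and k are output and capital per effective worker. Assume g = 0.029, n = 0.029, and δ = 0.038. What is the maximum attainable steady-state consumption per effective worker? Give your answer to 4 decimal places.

The effective depreciation rate is n + g + δ = 0.029 + 0.029 + 0.038 = 0.096.
Setting f'(k) = n+g+δ gives 0.23·k^(0.23−1) = 0.096, hence k_gold = (0.23/0.096)^(1/0.77) ≈ 3.1103.
y_gold = 3.1103^0.23 ≈ 1.2982.
c_gold = y_gold − (n+g+δ)·k_gold = 1.2982 − 0.096·3.1103 ≈ 0.9996.

c_gold ≈ 0.9996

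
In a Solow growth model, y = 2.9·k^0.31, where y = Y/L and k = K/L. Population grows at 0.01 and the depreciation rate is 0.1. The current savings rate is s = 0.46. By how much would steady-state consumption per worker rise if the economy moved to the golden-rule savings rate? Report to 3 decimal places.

Break-even investment rate: n + δ = 0.01 + 0.1 = 0.11.
Current steady state (s = 0.46): k* = (0.46·2.9/0.11)^(1/0.69) ≈ 37.2110, y* = 2.9·37.2110^0.31 ≈ 8.8983, c* = (1−0.46)·8.8983 ≈ 4.8051.
Maximizing c = f(k) − (n+δ)·k gives f'(k) = n+δ, i.e. 0.31·2.9·k^(0.31−1) = 0.11, so k_gold = (0.31·2.9/0.11)^(1/0.69) ≈ 21.0025.
y_gold = 2.9·21.0025^0.31 ≈ 7.4525, c_gold = y_gold − 0.11·k_gold ≈ 5.1422.
Gain: Δc = 5.1422 − 4.8051 ≈ 0.3372.

Δc ≈ 0.337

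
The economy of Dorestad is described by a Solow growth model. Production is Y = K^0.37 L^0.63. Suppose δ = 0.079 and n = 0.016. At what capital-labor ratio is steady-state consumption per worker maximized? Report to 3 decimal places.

k_gold ≈ 8.655

The effective depreciation rate is n + δ = 0.016 + 0.079 = 0.095.
Golden rule sets MPK = n+δ: 0.37·k^(0.37−1) = 0.095, so k_gold = (0.37/0.095)^(1/0.63) ≈ 8.6550.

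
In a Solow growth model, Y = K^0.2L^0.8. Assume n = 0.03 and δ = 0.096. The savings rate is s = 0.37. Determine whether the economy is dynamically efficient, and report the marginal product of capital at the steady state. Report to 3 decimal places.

Capital per worker breaks even when investment replaces (n + δ)·k; here n + δ = 0.126.
Steady-state k*: s·k^0.2 = 0.126·k gives k* = (0.37/0.126)^(1/0.8) ≈ 3.8440.
MPK = 0.2·3.8440^(-0.8) ≈ 0.0681.
MPK < n+δ = 0.126, so the economy is dynamically inefficient (over-saving).

dynamically inefficient; MPK ≈ 0.068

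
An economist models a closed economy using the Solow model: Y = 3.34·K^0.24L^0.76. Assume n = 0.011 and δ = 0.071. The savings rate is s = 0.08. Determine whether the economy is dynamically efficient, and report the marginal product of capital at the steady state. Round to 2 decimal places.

n + δ = 0.011 + 0.071 = 0.082.
Steady-state k*: s·A·k^0.24 = 0.082·k gives k* = (0.08·3.34/0.082)^(1/0.76) ≈ 4.7318.
MPK = 0.24·3.34·4.7318^(-0.76) ≈ 0.2460.
MPK > n+δ = 0.082, so the economy is dynamically efficient (under-saving).

dynamically efficient; MPK ≈ 0.25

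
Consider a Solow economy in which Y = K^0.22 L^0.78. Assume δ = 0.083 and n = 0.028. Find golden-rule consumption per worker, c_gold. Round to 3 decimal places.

The effective depreciation rate is n + δ = 0.028 + 0.083 = 0.111.
Golden rule sets MPK = n+δ: 0.22·k^(0.22−1) = 0.111, so k_gold = (0.22/0.111)^(1/0.78) ≈ 2.4038.
y_gold = 2.4038^0.22 ≈ 1.2128.
c_gold = y_gold − (n+δ)·k_gold = 1.2128 − 0.111·2.4038 ≈ 0.9460.

c_gold ≈ 0.946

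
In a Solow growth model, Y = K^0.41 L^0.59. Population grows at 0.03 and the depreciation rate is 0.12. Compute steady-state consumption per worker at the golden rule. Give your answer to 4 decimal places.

Capital per worker breaks even when investment replaces (n + δ)·k; here n + δ = 0.15.
Golden rule sets MPK = n+δ: 0.41·k^(0.41−1) = 0.15, so k_gold = (0.41/0.15)^(1/0.59) ≈ 5.4974.
y_gold = 5.4974^0.41 ≈ 2.0112.
c_gold = y_gold − (n+δ)·k_gold = 2.0112 − 0.15·5.4974 ≈ 1.1866.

c_gold ≈ 1.1866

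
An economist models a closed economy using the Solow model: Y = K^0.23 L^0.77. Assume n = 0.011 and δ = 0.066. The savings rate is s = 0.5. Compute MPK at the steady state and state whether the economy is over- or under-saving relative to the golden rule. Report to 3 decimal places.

n + δ = 0.011 + 0.066 = 0.077.
Steady-state k*: s·k^0.23 = 0.077·k gives k* = (0.5/0.077)^(1/0.77) ≈ 11.3545.
MPK = 0.23·11.3545^(-0.77) ≈ 0.0354.
MPK < n+δ = 0.077, so the economy is dynamically inefficient (over-saving).

over-saving; MPK ≈ 0.035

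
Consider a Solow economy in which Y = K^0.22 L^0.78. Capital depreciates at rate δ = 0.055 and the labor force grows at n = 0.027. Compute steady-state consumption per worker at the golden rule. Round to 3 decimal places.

The effective depreciation rate is n + δ = 0.027 + 0.055 = 0.082.
Setting f'(k) = n+δ gives 0.22·k^(0.22−1) = 0.082, hence k_gold = (0.22/0.082)^(1/0.78) ≈ 3.5440.
y_gold = 3.5440^0.22 ≈ 1.3210.
c_gold = y_gold − (n+δ)·k_gold = 1.3210 − 0.082·3.5440 ≈ 1.0303.

c_gold ≈ 1.030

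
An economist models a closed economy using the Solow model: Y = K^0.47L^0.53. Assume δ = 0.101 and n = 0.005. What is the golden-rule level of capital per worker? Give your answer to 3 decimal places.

k_gold ≈ 16.610

The effective depreciation rate is n + δ = 0.005 + 0.101 = 0.106.
At the golden rule the marginal product of capital equals n+δ: 0.47·k^(0.47−1) = 0.106. Solving, k_gold = (0.47/0.106)^(1/0.53) ≈ 16.6097.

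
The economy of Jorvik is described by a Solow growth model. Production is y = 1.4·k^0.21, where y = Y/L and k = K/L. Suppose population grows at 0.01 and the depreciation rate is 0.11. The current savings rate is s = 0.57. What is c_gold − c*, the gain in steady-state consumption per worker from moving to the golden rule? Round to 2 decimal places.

Δc ≈ 0.41

Capital per worker breaks even when investment replaces (n + δ)·k; here n + δ = 0.12.
Current steady state (s = 0.57): k* = (0.57·1.4/0.12)^(1/0.79) ≈ 11.0039, y* = 1.4·11.0039^0.21 ≈ 2.3166, c* = (1−0.57)·2.3166 ≈ 0.9961.
Golden rule sets MPK = n+δ: 0.21·1.4·k^(0.21−1) = 0.12, so k_gold = (0.21·1.4/0.12)^(1/0.79) ≈ 3.1090.
y_gold = 1.4·3.1090^0.21 ≈ 1.7765, c_gold = y_gold − 0.12·k_gold ≈ 1.4035.
Gain: Δc = 1.4035 − 0.9961 ≈ 0.4073.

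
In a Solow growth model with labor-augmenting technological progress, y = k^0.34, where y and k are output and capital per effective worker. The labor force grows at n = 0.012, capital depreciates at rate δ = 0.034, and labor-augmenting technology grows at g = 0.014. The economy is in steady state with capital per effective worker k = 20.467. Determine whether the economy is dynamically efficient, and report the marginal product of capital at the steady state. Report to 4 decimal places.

The effective depreciation rate is n + g + δ = 0.012 + 0.014 + 0.034 = 0.06.
MPK = 0.34·k^(0.34−1) = 0.34·20.467^(-0.66) ≈ 0.0464.
MPK < 0.06, so the economy is dynamically inefficient (over-saving).

dynamically inefficient; MPK ≈ 0.0464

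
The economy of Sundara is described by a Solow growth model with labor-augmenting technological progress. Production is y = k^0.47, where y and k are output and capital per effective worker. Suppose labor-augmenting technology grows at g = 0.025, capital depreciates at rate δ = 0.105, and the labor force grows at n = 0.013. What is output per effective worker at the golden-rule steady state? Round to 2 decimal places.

The effective depreciation rate is n + g + δ = 0.013 + 0.025 + 0.105 = 0.143.
Golden rule sets MPK = n+g+δ: 0.47·k^(0.47−1) = 0.143, so k_gold = (0.47/0.143)^(1/0.53) ≈ 9.4411.
Output: y_gold = k_gold^0.47 = 9.4411^0.47 ≈ 2.8725.

y_gold ≈ 2.87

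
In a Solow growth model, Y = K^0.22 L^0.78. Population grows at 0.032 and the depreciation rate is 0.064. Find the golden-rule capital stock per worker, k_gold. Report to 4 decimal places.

k_gold ≈ 2.8956

The effective depreciation rate is n + δ = 0.032 + 0.064 = 0.096.
At the golden rule the marginal product of capital equals n+δ: 0.22·k^(0.22−1) = 0.096. Solving, k_gold = (0.22/0.096)^(1/0.78) ≈ 2.8956.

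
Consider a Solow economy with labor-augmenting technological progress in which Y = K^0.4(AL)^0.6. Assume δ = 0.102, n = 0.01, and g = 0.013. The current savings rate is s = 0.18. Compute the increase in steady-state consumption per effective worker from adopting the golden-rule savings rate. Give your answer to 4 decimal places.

The effective depreciation rate is n + g + δ = 0.01 + 0.013 + 0.102 = 0.125.
Current steady state (s = 0.18): k* = (0.18/0.125)^(1/0.6) ≈ 1.8363, y* = 1.8363^0.4 ≈ 1.2752, c* = (1−0.18)·1.2752 ≈ 1.0457.
At the golden rule the marginal product of capital equals n+g+δ: 0.4·k^(0.4−1) = 0.125. Solving, k_gold = (0.4/0.125)^(1/0.6) ≈ 6.9489.
y_gold = 6.9489^0.4 ≈ 2.1715, c_gold = y_gold − 0.125·k_gold ≈ 1.3029.
Gain: Δc = 1.3029 − 1.0457 ≈ 0.2573.

Δc ≈ 0.2573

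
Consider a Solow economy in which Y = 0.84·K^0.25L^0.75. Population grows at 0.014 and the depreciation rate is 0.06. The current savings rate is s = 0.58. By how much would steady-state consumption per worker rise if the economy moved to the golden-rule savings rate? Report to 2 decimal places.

Δc ≈ 0.23

Break-even investment rate: n + δ = 0.014 + 0.06 = 0.074.
Current steady state (s = 0.58): k* = (0.58·0.84/0.074)^(1/0.75) ≈ 12.3396, y* = 0.84·12.3396^0.25 ≈ 1.5744, c* = (1−0.58)·1.5744 ≈ 0.6612.
Golden rule sets MPK = n+δ: 0.25·0.84·k^(0.25−1) = 0.074, so k_gold = (0.25·0.84/0.074)^(1/0.75) ≈ 4.0178.
y_gold = 0.84·4.0178^0.25 ≈ 1.1893, c_gold = y_gold − 0.074·k_gold ≈ 0.8919.
Gain: Δc = 0.8919 − 0.6612 ≈ 0.2307.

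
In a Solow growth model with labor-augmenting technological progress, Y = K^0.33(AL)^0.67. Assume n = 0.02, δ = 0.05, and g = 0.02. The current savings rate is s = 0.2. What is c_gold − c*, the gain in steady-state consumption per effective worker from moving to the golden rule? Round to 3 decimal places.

Break-even investment rate: n + g + δ = 0.02 + 0.02 + 0.05 = 0.09.
Current steady state (s = 0.2): k* = (0.2/0.09)^(1/0.67) ≈ 3.2930, y* = 3.2930^0.33 ≈ 1.4819, c* = (1−0.2)·1.4819 ≈ 1.1855.
At the golden rule the marginal product of capital equals n+g+δ: 0.33·k^(0.33−1) = 0.09. Solving, k_gold = (0.33/0.09)^(1/0.67) ≈ 6.9534.
y_gold = 6.9534^0.33 ≈ 1.8964, c_gold = y_gold − 0.09·k_gold ≈ 1.2706.
Gain: Δc = 1.2706 − 1.1855 ≈ 0.0851.

Δc ≈ 0.085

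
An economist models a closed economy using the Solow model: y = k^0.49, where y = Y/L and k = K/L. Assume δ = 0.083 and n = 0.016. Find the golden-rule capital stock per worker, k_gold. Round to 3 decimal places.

k_gold ≈ 23.008

n + δ = 0.016 + 0.083 = 0.099.
Golden rule sets MPK = n+δ: 0.49·k^(0.49−1) = 0.099, so k_gold = (0.49/0.099)^(1/0.51) ≈ 23.0083.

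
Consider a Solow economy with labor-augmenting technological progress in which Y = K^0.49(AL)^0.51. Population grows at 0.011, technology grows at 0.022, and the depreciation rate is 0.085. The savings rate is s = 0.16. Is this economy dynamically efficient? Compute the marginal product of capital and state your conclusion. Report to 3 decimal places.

n + g + δ = 0.011 + 0.022 + 0.085 = 0.118.
Steady-state k*: s·k^0.49 = 0.118·k gives k* = (0.16/0.118)^(1/0.51) ≈ 1.8167.
MPK = 0.49·1.8167^(-0.51) ≈ 0.3614.
MPK > n+g+δ = 0.118, so the economy is dynamically efficient (under-saving).

dynamically efficient; MPK ≈ 0.361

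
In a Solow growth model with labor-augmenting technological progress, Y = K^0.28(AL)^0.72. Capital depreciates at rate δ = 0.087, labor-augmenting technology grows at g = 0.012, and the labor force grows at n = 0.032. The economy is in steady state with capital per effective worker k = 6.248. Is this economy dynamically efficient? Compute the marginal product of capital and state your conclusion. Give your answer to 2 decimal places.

Break-even investment rate: n + g + δ = 0.032 + 0.012 + 0.087 = 0.131.
MPK = 0.28·k^(0.28−1) = 0.28·6.248^(-0.72) ≈ 0.0749.
MPK < 0.131, so the economy is dynamically inefficient (over-saving).

dynamically inefficient; MPK ≈ 0.07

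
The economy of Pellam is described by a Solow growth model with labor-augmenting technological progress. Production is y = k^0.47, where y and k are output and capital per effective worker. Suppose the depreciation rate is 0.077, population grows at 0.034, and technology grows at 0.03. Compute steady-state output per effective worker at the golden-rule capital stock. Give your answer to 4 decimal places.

Break-even investment rate: n + g + δ = 0.034 + 0.03 + 0.077 = 0.141.
Setting f'(k) = n+g+δ gives 0.47·k^(0.47−1) = 0.141, hence k_gold = (0.47/0.141)^(1/0.53) ≈ 9.6954.
Output: y_gold = k_gold^0.47 = 9.6954^0.47 ≈ 2.9086.

y_gold ≈ 2.9086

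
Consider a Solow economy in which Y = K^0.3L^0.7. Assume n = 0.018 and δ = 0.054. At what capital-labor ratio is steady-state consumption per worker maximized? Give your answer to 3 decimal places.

k_gold ≈ 7.681

The effective depreciation rate is n + δ = 0.018 + 0.054 = 0.072.
Golden rule sets MPK = n+δ: 0.3·k^(0.3−1) = 0.072, so k_gold = (0.3/0.072)^(1/0.7) ≈ 7.6809.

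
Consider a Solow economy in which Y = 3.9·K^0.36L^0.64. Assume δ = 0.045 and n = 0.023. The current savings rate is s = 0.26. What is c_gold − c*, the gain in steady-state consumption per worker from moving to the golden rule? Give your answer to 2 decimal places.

Break-even investment rate: n + δ = 0.023 + 0.045 = 0.068.
Current steady state (s = 0.26): k* = (0.26·3.9/0.068)^(1/0.64) ≈ 68.1772, y* = 3.9·68.1772^0.36 ≈ 17.8310, c* = (1−0.26)·17.8310 ≈ 13.1949.
At the golden rule the marginal product of capital equals n+δ: 0.36·3.9·k^(0.36−1) = 0.068. Solving, k_gold = (0.36·3.9/0.068)^(1/0.64) ≈ 113.3616.
y_gold = 3.9·113.3616^0.36 ≈ 21.4127, c_gold = y_gold − 0.068·k_gold ≈ 13.7042.
Gain: Δc = 13.7042 − 13.1949 ≈ 0.5092.

Δc ≈ 0.51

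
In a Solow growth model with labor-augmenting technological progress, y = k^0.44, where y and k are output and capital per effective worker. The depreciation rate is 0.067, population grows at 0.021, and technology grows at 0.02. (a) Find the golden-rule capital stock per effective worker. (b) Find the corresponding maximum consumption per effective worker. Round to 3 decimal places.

The effective depreciation rate is n + g + δ = 0.021 + 0.02 + 0.067 = 0.108.
Golden rule sets MPK = n+g+δ: 0.44·k^(0.44−1) = 0.108, so k_gold = (0.44/0.108)^(1/0.56) ≈ 12.2839.
y_gold = 12.2839^0.44 ≈ 3.0151; c_gold = y_gold − 0.108·k_gold ≈ 1.6885.

(a) k_gold ≈ 12.284; (b) c_gold ≈ 1.688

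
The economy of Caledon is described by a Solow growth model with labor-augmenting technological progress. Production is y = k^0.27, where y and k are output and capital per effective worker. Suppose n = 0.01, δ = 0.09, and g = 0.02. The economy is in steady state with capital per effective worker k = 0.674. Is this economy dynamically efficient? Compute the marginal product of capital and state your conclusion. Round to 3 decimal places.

The effective depreciation rate is n + g + δ = 0.01 + 0.02 + 0.09 = 0.12.
MPK = 0.27·k^(0.27−1) = 0.27·0.674^(-0.73) ≈ 0.3601.
MPK > 0.12, so the economy is dynamically efficient (under-saving).

dynamically efficient; MPK ≈ 0.360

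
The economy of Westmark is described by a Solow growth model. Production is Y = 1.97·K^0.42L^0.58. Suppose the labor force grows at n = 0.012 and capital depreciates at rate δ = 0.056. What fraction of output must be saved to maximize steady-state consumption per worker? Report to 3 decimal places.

Capital per worker breaks even when investment replaces (n + δ)·k; here n + δ = 0.068.
At the golden rule MPK = n+δ, and in any Cobb-Douglas steady state s = (n+δ)·k/y = MPK·k/y = capital's share 0.42.

s_gold = 0.420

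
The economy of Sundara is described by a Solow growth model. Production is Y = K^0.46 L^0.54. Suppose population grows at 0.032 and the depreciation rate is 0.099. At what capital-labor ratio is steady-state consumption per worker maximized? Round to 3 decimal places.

Capital per worker breaks even when investment replaces (n + δ)·k; here n + δ = 0.131.
Golden rule sets MPK = n+δ: 0.46·k^(0.46−1) = 0.131, so k_gold = (0.46/0.131)^(1/0.54) ≈ 10.2367.

k_gold ≈ 10.237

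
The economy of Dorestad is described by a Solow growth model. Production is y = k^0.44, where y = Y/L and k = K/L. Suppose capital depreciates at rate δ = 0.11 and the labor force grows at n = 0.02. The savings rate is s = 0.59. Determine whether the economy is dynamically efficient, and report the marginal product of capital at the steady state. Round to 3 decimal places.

dynamically inefficient; MPK ≈ 0.097

Capital per worker breaks even when investment replaces (n + δ)·k; here n + δ = 0.13.
Steady-state k*: s·k^0.44 = 0.13·k gives k* = (0.59/0.13)^(1/0.56) ≈ 14.8954.
MPK = 0.44·14.8954^(-0.56) ≈ 0.0969.
MPK < n+δ = 0.13, so the economy is dynamically inefficient (over-saving).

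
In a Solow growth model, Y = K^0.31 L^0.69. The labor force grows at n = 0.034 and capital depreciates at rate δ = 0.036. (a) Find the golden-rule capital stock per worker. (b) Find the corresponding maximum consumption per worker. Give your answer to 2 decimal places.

(a) k_gold ≈ 8.64; (b) c_gold ≈ 1.35

Capital per worker breaks even when investment replaces (n + δ)·k; here n + δ = 0.07.
Setting f'(k) = n+δ gives 0.31·k^(0.31−1) = 0.07, hence k_gold = (0.31/0.07)^(1/0.69) ≈ 8.6420.
y_gold = 8.6420^0.31 ≈ 1.9514; c_gold = y_gold − 0.07·k_gold ≈ 1.3465.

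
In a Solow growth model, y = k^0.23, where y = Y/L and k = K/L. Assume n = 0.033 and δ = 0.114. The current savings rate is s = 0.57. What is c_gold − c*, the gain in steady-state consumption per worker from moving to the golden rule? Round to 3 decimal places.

Δc ≈ 0.236

n + δ = 0.033 + 0.114 = 0.147.
Current steady state (s = 0.57): k* = (0.57/0.147)^(1/0.77) ≈ 5.8125, y* = 5.8125^0.23 ≈ 1.4990, c* = (1−0.57)·1.4990 ≈ 0.6446.
Golden rule sets MPK = n+δ: 0.23·k^(0.23−1) = 0.147, so k_gold = (0.23/0.147)^(1/0.77) ≈ 1.7885.
y_gold = 1.7885^0.23 ≈ 1.1431, c_gold = y_gold − 0.147·k_gold ≈ 0.8802.
Gain: Δc = 0.8802 − 0.6446 ≈ 0.2356.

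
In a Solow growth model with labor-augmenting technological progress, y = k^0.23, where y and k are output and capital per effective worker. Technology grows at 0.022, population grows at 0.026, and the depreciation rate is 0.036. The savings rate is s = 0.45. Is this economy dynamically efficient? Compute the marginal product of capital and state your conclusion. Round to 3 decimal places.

n + g + δ = 0.026 + 0.022 + 0.036 = 0.084.
Steady-state k*: s·k^0.23 = 0.084·k gives k* = (0.45/0.084)^(1/0.77) ≈ 8.8444.
MPK = 0.23·8.8444^(-0.77) ≈ 0.0429.
MPK < n+g+δ = 0.084, so the economy is dynamically inefficient (over-saving).

dynamically inefficient; MPK ≈ 0.043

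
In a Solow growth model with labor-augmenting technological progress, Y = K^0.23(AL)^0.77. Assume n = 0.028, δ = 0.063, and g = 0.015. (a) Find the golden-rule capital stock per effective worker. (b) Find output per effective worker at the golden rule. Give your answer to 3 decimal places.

(a) k_gold ≈ 2.735; (b) y_gold ≈ 1.260

Break-even investment rate: n + g + δ = 0.028 + 0.015 + 0.063 = 0.106.
Golden rule sets MPK = n+g+δ: 0.23·k^(0.23−1) = 0.106, so k_gold = (0.23/0.106)^(1/0.77) ≈ 2.7347.
y_gold = 2.7347^0.23 ≈ 1.2603.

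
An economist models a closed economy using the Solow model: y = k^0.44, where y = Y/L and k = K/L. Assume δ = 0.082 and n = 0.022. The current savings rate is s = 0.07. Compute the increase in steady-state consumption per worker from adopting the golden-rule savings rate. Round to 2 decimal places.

Δc ≈ 1.06

Break-even investment rate: n + δ = 0.022 + 0.082 = 0.104.
Current steady state (s = 0.07): k* = (0.07/0.104)^(1/0.56) ≈ 0.4931, y* = 0.4931^0.44 ≈ 0.7327, c* = (1−0.07)·0.7327 ≈ 0.6814.
Setting f'(k) = n+δ gives 0.44·k^(0.44−1) = 0.104, hence k_gold = (0.44/0.104)^(1/0.56) ≈ 13.1403.
y_gold = 13.1403^0.44 ≈ 3.1059, c_gold = y_gold − 0.104·k_gold ≈ 1.7393.
Gain: Δc = 1.7393 − 0.6814 ≈ 1.0579.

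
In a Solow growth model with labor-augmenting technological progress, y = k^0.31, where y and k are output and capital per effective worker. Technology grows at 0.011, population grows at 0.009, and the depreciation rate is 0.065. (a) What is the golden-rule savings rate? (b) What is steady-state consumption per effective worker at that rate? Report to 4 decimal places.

n + g + δ = 0.009 + 0.011 + 0.065 = 0.085.
For Cobb-Douglas, s_gold equals capital's share: s_gold = 0.31.
Setting f'(k) = n+g+δ gives 0.31·k^(0.31−1) = 0.085, hence k_gold = (0.31/0.085)^(1/0.69) ≈ 6.5224.
y_gold = 6.5224^0.31 ≈ 1.7884; c_gold = (1−0.31)·y_gold ≈ 1.2340.

(a) s_gold = 0.3100; (b) c_gold ≈ 1.2340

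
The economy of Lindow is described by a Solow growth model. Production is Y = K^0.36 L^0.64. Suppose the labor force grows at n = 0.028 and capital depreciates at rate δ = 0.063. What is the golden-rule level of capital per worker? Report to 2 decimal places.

Break-even investment rate: n + δ = 0.028 + 0.063 = 0.091.
Maximizing c = f(k) − (n+δ)·k gives f'(k) = n+δ, i.e. 0.36·k^(0.36−1) = 0.091, so k_gold = (0.36/0.091)^(1/0.64) ≈ 8.5747.

k_gold ≈ 8.57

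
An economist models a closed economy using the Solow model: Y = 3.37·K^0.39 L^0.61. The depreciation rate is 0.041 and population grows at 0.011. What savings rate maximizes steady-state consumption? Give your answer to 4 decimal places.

Capital per worker breaks even when investment replaces (n + δ)·k; here n + δ = 0.052.
At the golden rule MPK = n+δ, and in any Cobb-Douglas steady state s = (n+δ)·k/y = MPK·k/y = capital's share 0.39.

s_gold = 0.3900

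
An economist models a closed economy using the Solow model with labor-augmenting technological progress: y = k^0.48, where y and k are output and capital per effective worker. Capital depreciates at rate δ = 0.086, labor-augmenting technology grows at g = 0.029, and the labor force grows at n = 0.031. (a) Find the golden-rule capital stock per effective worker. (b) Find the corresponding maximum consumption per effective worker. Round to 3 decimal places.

Break-even investment rate: n + g + δ = 0.031 + 0.029 + 0.086 = 0.146.
At the golden rule the marginal product of capital equals n+g+δ: 0.48·k^(0.48−1) = 0.146. Solving, k_gold = (0.48/0.146)^(1/0.52) ≈ 9.8632.
y_gold = 9.8632^0.48 ≈ 3.0000; c_gold = y_gold − 0.146·k_gold ≈ 1.5600.

(a) k_gold ≈ 9.863; (b) c_gold ≈ 1.560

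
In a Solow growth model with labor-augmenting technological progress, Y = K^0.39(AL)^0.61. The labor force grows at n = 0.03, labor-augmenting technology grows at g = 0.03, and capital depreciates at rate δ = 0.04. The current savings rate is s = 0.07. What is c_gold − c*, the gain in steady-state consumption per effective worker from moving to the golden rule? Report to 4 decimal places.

Δc ≈ 0.7158

n + g + δ = 0.03 + 0.03 + 0.04 = 0.1.
Current steady state (s = 0.07): k* = (0.07/0.1)^(1/0.61) ≈ 0.5573, y* = 0.5573^0.39 ≈ 0.7961, c* = (1−0.07)·0.7961 ≈ 0.7404.
Setting f'(k) = n+g+δ gives 0.39·k^(0.39−1) = 0.1, hence k_gold = (0.39/0.1)^(1/0.61) ≈ 9.3102.
y_gold = 9.3102^0.39 ≈ 2.3872, c_gold = y_gold − 0.1·k_gold ≈ 1.4562.
Gain: Δc = 1.4562 − 0.7404 ≈ 0.7158.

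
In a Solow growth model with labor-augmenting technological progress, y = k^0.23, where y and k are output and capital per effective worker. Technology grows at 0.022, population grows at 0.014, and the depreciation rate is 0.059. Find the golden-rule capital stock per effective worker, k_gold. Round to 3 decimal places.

k_gold ≈ 3.153

n + g + δ = 0.014 + 0.022 + 0.059 = 0.095.
Golden rule sets MPK = n+g+δ: 0.23·k^(0.23−1) = 0.095, so k_gold = (0.23/0.095)^(1/0.77) ≈ 3.1529.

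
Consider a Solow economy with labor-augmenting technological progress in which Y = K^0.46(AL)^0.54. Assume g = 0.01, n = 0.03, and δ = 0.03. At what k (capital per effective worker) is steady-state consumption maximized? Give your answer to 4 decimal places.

k_gold ≈ 32.6727

n + g + δ = 0.03 + 0.01 + 0.03 = 0.07.
Golden rule sets MPK = n+g+δ: 0.46·k^(0.46−1) = 0.07, so k_gold = (0.46/0.07)^(1/0.54) ≈ 32.6727.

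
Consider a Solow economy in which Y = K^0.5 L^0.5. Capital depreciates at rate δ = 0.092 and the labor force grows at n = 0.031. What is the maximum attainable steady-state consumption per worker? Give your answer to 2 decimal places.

Capital per worker breaks even when investment replaces (n + δ)·k; here n + δ = 0.123.
Golden rule sets MPK = n+δ: 0.5·k^(0.5−1) = 0.123, so k_gold = (0.5/0.123)^(1/0.5) ≈ 16.5246.
y_gold = 16.5246^0.5 ≈ 4.0650.
c_gold = y_gold − (n+δ)·k_gold = 4.0650 − 0.123·16.5246 ≈ 2.0325.

c_gold ≈ 2.03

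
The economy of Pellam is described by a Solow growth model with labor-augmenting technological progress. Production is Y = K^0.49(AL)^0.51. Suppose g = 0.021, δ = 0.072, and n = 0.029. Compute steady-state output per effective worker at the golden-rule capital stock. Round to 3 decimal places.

n + g + δ = 0.029 + 0.021 + 0.072 = 0.122.
At the golden rule the marginal product of capital equals n+g+δ: 0.49·k^(0.49−1) = 0.122. Solving, k_gold = (0.49/0.122)^(1/0.51) ≈ 15.2754.
Output: y_gold = k_gold^0.49 = 15.2754^0.49 ≈ 3.8033.

y_gold ≈ 3.803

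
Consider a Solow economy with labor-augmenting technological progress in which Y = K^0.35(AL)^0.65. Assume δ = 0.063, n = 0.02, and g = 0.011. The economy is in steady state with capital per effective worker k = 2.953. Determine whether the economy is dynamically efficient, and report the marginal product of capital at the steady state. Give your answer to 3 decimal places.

dynamically efficient; MPK ≈ 0.173

Capital per effective worker breaks even when investment replaces (n + g + δ)·k; here n + g + δ = 0.094.
MPK = 0.35·k^(0.35−1) = 0.35·2.953^(-0.65) ≈ 0.1731.
MPK > 0.094, so the economy is dynamically efficient (under-saving).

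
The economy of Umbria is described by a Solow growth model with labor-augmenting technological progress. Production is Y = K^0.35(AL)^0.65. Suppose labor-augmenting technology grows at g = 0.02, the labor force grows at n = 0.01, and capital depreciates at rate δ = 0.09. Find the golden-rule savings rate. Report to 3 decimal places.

Capital per effective worker breaks even when investment replaces (n + g + δ)·k; here n + g + δ = 0.12.
At the golden rule MPK = n+g+δ, and in any Cobb-Douglas steady state s = (n+g+δ)·k/y = MPK·k/y = capital's share 0.35.

s_gold = 0.350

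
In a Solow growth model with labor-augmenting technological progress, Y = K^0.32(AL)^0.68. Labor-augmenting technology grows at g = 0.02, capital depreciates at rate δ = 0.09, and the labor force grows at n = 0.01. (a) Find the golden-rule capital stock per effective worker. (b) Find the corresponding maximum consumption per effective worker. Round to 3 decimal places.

(a) k_gold ≈ 4.231; (b) c_gold ≈ 1.079

Capital per effective worker breaks even when investment replaces (n + g + δ)·k; here n + g + δ = 0.12.
Maximizing c = f(k) − (n+g+δ)·k gives f'(k) = n+g+δ, i.e. 0.32·k^(0.32−1) = 0.12, so k_gold = (0.32/0.12)^(1/0.68) ≈ 4.2308.
y_gold = 4.2308^0.32 ≈ 1.5866; c_gold = y_gold − 0.12·k_gold ≈ 1.0789.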